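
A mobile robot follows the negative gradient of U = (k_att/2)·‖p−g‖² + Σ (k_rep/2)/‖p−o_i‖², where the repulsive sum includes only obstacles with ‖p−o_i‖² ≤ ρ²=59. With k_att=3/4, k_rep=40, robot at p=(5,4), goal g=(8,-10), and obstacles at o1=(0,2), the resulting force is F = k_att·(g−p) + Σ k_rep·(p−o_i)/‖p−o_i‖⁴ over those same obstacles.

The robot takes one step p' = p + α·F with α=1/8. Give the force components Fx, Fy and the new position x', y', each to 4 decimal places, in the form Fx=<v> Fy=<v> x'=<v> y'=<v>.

Fx=2.4878 Fy=-10.4049 x'=5.3110 y'=2.6994

F_att = 3/4·(g−p) = 3/4·(3,-14) = (2.2500,-10.5000)
o1: d²=29 ≤ ρ²=59; F_rep = 40·(5,2)/29² = (0.2378,0.0951)
F = F_att + ΣF_rep = (2.4878,-10.4049)
p' = p + 1/8·F = (5.3110,2.6994)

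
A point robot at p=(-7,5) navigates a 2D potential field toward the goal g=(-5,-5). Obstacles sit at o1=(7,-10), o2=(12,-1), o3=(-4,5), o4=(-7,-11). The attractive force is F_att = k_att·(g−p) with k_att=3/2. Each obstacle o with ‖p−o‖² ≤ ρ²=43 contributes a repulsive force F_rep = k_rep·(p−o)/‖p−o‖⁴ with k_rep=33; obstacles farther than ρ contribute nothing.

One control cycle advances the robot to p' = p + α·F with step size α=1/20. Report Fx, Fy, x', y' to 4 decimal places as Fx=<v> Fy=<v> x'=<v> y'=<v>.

Fx=1.7778 Fy=-15.0000 x'=-6.9111 y'=4.2500

F_att = 3/2·(g−p) = 3/2·(2,-10) = (3.0000,-15.0000)
o1: d²=421 > ρ²=43 → inactive
o2: d²=397 > ρ²=43 → inactive
o3: d²=9 ≤ ρ²=43; F_rep = 33·(-3,0)/9² = (-1.2222,0.0000)
o4: d²=256 > ρ²=43 → inactive
F = F_att + ΣF_rep = (1.7778,-15.0000)
p' = p + 1/20·F = (-6.9111,4.2500)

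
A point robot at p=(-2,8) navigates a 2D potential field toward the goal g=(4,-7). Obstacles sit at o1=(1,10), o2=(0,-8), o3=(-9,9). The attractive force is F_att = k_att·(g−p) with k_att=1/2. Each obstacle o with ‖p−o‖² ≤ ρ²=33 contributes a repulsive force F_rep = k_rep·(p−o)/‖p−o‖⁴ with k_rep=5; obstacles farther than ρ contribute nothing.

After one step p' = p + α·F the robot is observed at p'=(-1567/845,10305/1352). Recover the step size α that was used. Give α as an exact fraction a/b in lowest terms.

α = 1/20

F_att = 1/2·(g−p) = 1/2·(6,-15) = (3.0000,-7.5000)
o1: d²=13 ≤ ρ²=33; F_rep = 5·(-3,-2)/13² = (-0.0888,-0.0592)
o2: d²=260 > ρ²=33 → inactive
o3: d²=50 > ρ²=33 → inactive
F = F_att + ΣF_rep = (2.9112,-7.5592)
Δp = p'−p = (0.1456,-0.3780); α = Δx/Fx = (123/845) / (492/169) = 1/20
check: Δy/Fy = (-511/1352) / (-2555/338) = 1/20 ✓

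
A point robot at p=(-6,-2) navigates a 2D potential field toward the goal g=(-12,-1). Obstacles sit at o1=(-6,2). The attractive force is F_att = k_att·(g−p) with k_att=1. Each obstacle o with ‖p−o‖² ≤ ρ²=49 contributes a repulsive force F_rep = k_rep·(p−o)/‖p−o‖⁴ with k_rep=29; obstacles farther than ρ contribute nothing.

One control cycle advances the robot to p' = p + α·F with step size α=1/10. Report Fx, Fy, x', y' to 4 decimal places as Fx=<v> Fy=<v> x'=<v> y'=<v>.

F_att = 1·(g−p) = 1·(-6,1) = (-6.0000,1.0000)
o1: d²=16 ≤ ρ²=49; F_rep = 29·(0,-4)/16² = (0.0000,-0.4531)
F = F_att + ΣF_rep = (-6.0000,0.5469)
p' = p + 1/10·F = (-6.6000,-1.9453)

Fx=-6.0000 Fy=0.5469 x'=-6.6000 y'=-1.9453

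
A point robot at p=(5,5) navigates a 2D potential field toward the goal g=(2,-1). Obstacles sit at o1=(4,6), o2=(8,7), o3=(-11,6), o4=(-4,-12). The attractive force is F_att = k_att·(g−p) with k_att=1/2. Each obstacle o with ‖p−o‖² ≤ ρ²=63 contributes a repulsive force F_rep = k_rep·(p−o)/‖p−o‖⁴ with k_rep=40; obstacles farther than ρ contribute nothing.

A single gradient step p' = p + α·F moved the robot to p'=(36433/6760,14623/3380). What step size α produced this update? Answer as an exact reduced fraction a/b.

F_att = 1/2·(g−p) = 1/2·(-3,-6) = (-1.5000,-3.0000)
o1: d²=2 ≤ ρ²=63; F_rep = 40·(1,-1)/2² = (10.0000,-10.0000)
o2: d²=13 ≤ ρ²=63; F_rep = 40·(-3,-2)/13² = (-0.7101,-0.4734)
o3: d²=257 > ρ²=63 → inactive
o4: d²=370 > ρ²=63 → inactive
F = F_att + ΣF_rep = (7.7899,-13.4734)
Δp = p'−p = (0.3895,-0.6737); α = Δx/Fx = (2633/6760) / (2633/338) = 1/20
check: Δy/Fy = (-2277/3380) / (-2277/169) = 1/20 ✓

α = 1/20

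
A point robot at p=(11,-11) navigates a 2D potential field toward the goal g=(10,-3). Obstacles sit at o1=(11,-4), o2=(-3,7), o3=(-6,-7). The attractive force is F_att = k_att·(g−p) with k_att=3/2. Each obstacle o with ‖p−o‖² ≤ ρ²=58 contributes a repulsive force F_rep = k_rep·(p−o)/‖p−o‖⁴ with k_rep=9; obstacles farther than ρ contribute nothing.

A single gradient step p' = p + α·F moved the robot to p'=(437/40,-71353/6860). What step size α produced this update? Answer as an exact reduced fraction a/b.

α = 1/20

F_att = 3/2·(g−p) = 3/2·(-1,8) = (-1.5000,12.0000)
o1: d²=49 ≤ ρ²=58; F_rep = 9·(0,-7)/49² = (0.0000,-0.0262)
o2: d²=520 > ρ²=58 → inactive
o3: d²=305 > ρ²=58 → inactive
F = F_att + ΣF_rep = (-1.5000,11.9738)
Δp = p'−p = (-0.0750,0.5987); α = Δx/Fx = (-3/40) / (-3/2) = 1/20
check: Δy/Fy = (4107/6860) / (4107/343) = 1/20 ✓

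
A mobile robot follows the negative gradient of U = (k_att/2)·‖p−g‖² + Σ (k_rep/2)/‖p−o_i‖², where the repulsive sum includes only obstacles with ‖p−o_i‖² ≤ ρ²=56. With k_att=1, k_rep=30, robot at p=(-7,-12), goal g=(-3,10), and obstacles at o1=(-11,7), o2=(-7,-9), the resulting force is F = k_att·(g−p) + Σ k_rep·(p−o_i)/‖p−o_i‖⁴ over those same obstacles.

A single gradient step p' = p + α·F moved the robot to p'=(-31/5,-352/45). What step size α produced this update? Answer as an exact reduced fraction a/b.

F_att = 1·(g−p) = 1·(4,22) = (4.0000,22.0000)
o1: d²=377 > ρ²=56 → inactive
o2: d²=9 ≤ ρ²=56; F_rep = 30·(0,-3)/9² = (0.0000,-1.1111)
F = F_att + ΣF_rep = (4.0000,20.8889)
Δp = p'−p = (0.8000,4.1778); α = Δx/Fx = (4/5) / (4) = 1/5
check: Δy/Fy = (188/45) / (188/9) = 1/5 ✓

α = 1/5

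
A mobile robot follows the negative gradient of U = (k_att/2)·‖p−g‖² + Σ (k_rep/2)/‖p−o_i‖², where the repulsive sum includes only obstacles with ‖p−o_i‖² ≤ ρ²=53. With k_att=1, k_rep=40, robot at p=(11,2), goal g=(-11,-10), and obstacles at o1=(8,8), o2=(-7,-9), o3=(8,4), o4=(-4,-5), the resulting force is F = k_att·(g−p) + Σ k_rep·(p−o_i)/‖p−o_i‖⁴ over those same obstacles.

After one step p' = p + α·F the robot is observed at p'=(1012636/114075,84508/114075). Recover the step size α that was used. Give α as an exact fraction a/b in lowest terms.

α = 1/10

F_att = 1·(g−p) = 1·(-22,-12) = (-22.0000,-12.0000)
o1: d²=45 ≤ ρ²=53; F_rep = 40·(3,-6)/45² = (0.0593,-0.1185)
o2: d²=445 > ρ²=53 → inactive
o3: d²=13 ≤ ρ²=53; F_rep = 40·(3,-2)/13² = (0.7101,-0.4734)
o4: d²=274 > ρ²=53 → inactive
F = F_att + ΣF_rep = (-21.2307,-12.5919)
Δp = p'−p = (-2.1231,-1.2592); α = Δx/Fx = (-242189/114075) / (-484378/22815) = 1/10
check: Δy/Fy = (-143642/114075) / (-287284/22815) = 1/10 ✓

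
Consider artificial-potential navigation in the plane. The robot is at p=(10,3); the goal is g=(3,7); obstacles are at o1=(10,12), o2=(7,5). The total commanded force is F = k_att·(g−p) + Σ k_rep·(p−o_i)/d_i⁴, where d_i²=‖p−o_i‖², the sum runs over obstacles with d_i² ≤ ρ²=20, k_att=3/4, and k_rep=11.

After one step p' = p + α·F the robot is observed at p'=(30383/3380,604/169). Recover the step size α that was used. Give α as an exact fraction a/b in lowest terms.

α = 1/5

F_att = 3/4·(g−p) = 3/4·(-7,4) = (-5.2500,3.0000)
o1: d²=81 > ρ²=20 → inactive
o2: d²=13 ≤ ρ²=20; F_rep = 11·(3,-2)/13² = (0.1953,-0.1302)
F = F_att + ΣF_rep = (-5.0547,2.8698)
Δp = p'−p = (-1.0109,0.5740); α = Δx/Fx = (-3417/3380) / (-3417/676) = 1/5
check: Δy/Fy = (97/169) / (485/169) = 1/5 ✓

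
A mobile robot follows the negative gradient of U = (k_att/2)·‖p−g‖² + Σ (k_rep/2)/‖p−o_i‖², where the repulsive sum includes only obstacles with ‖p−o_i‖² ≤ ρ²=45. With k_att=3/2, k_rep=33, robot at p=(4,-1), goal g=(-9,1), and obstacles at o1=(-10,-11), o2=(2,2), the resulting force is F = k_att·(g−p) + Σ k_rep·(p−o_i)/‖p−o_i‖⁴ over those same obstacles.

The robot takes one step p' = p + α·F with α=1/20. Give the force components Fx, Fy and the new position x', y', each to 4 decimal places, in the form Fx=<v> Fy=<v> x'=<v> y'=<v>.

Fx=-19.1095 Fy=2.4142 x'=3.0445 y'=-0.8793

F_att = 3/2·(g−p) = 3/2·(-13,2) = (-19.5000,3.0000)
o1: d²=296 > ρ²=45 → inactive
o2: d²=13 ≤ ρ²=45; F_rep = 33·(2,-3)/13² = (0.3905,-0.5858)
F = F_att + ΣF_rep = (-19.1095,2.4142)
p' = p + 1/20·F = (3.0445,-0.8793)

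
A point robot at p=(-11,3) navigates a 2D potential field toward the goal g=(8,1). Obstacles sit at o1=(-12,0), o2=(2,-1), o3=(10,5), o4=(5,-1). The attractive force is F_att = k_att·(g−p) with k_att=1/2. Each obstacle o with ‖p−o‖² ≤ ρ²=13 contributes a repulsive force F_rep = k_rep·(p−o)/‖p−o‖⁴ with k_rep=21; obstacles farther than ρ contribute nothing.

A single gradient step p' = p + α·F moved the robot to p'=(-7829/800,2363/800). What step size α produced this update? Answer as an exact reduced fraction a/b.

α = 1/8

F_att = 1/2·(g−p) = 1/2·(19,-2) = (9.5000,-1.0000)
o1: d²=10 ≤ ρ²=13; F_rep = 21·(1,3)/10² = (0.2100,0.6300)
o2: d²=185 > ρ²=13 → inactive
o3: d²=445 > ρ²=13 → inactive
o4: d²=272 > ρ²=13 → inactive
F = F_att + ΣF_rep = (9.7100,-0.3700)
Δp = p'−p = (1.2138,-0.0462); α = Δx/Fx = (971/800) / (971/100) = 1/8
check: Δy/Fy = (-37/800) / (-37/100) = 1/8 ✓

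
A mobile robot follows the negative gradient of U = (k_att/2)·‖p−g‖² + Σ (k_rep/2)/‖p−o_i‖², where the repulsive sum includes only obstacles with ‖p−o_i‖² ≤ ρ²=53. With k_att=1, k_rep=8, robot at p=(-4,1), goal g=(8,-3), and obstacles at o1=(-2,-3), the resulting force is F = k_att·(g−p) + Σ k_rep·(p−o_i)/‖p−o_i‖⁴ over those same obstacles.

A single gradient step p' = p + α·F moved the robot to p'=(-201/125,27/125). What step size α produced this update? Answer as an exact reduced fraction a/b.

α = 1/5

F_att = 1·(g−p) = 1·(12,-4) = (12.0000,-4.0000)
o1: d²=20 ≤ ρ²=53; F_rep = 8·(-2,4)/20² = (-0.0400,0.0800)
F = F_att + ΣF_rep = (11.9600,-3.9200)
Δp = p'−p = (2.3920,-0.7840); α = Δx/Fx = (299/125) / (299/25) = 1/5
check: Δy/Fy = (-98/125) / (-98/25) = 1/5 ✓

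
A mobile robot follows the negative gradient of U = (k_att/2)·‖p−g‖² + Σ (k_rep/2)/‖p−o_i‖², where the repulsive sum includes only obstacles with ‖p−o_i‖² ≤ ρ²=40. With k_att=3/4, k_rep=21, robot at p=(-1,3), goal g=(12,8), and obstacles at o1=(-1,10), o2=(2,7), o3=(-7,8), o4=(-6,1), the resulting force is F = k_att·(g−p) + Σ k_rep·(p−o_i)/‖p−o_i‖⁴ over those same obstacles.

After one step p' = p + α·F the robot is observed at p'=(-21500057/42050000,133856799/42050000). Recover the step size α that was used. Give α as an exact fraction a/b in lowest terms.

α = 1/20

F_att = 3/4·(g−p) = 3/4·(13,5) = (9.7500,3.7500)
o1: d²=49 > ρ²=40 → inactive
o2: d²=25 ≤ ρ²=40; F_rep = 21·(-3,-4)/25² = (-0.1008,-0.1344)
o3: d²=61 > ρ²=40 → inactive
o4: d²=29 ≤ ρ²=40; F_rep = 21·(5,2)/29² = (0.1249,0.0499)
F = F_att + ΣF_rep = (9.7741,3.6655)
Δp = p'−p = (0.4887,0.1833); α = Δx/Fx = (20549943/42050000) / (20549943/2102500) = 1/20
check: Δy/Fy = (7706799/42050000) / (7706799/2102500) = 1/20 ✓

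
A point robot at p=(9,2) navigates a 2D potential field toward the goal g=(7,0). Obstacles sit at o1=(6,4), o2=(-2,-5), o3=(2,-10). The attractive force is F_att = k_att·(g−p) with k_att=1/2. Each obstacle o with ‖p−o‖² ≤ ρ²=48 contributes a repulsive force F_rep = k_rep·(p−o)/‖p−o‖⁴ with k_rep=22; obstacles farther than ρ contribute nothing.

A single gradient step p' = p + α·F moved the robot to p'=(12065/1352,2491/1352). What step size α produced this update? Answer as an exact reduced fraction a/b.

F_att = 1/2·(g−p) = 1/2·(-2,-2) = (-1.0000,-1.0000)
o1: d²=13 ≤ ρ²=48; F_rep = 22·(3,-2)/13² = (0.3905,-0.2604)
o2: d²=170 > ρ²=48 → inactive
o3: d²=193 > ρ²=48 → inactive
F = F_att + ΣF_rep = (-0.6095,-1.2604)
Δp = p'−p = (-0.0762,-0.1575); α = Δx/Fx = (-103/1352) / (-103/169) = 1/8
check: Δy/Fy = (-213/1352) / (-213/169) = 1/8 ✓

α = 1/8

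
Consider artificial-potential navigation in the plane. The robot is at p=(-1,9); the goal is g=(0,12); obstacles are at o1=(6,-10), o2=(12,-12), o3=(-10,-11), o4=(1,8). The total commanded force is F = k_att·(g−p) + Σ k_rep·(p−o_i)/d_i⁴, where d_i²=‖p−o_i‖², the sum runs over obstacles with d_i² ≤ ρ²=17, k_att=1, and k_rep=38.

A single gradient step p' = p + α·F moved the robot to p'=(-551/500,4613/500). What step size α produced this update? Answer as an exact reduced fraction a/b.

F_att = 1·(g−p) = 1·(1,3) = (1.0000,3.0000)
o1: d²=410 > ρ²=17 → inactive
o2: d²=610 > ρ²=17 → inactive
o3: d²=481 > ρ²=17 → inactive
o4: d²=5 ≤ ρ²=17; F_rep = 38·(-2,1)/5² = (-3.0400,1.5200)
F = F_att + ΣF_rep = (-2.0400,4.5200)
Δp = p'−p = (-0.1020,0.2260); α = Δx/Fx = (-51/500) / (-51/25) = 1/20
check: Δy/Fy = (113/500) / (113/25) = 1/20 ✓

α = 1/20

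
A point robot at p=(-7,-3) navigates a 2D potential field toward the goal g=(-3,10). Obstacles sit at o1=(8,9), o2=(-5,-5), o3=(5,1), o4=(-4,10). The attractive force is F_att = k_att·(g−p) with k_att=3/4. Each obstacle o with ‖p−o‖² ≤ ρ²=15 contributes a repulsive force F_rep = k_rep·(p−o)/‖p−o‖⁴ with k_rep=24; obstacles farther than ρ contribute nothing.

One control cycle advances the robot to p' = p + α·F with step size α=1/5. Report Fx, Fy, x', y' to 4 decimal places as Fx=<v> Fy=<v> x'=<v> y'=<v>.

Fx=2.2500 Fy=10.5000 x'=-6.5500 y'=-0.9000

F_att = 3/4·(g−p) = 3/4·(4,13) = (3.0000,9.7500)
o1: d²=369 > ρ²=15 → inactive
o2: d²=8 ≤ ρ²=15; F_rep = 24·(-2,2)/8² = (-0.7500,0.7500)
o3: d²=160 > ρ²=15 → inactive
o4: d²=178 > ρ²=15 → inactive
F = F_att + ΣF_rep = (2.2500,10.5000)
p' = p + 1/5·F = (-6.5500,-0.9000)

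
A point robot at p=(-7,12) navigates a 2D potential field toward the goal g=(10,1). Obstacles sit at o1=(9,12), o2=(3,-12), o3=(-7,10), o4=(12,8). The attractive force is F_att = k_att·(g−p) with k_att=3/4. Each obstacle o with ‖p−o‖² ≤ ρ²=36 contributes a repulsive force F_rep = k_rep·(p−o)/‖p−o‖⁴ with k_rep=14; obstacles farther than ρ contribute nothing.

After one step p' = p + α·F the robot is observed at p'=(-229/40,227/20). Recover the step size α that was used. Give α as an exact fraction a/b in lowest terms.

α = 1/10

F_att = 3/4·(g−p) = 3/4·(17,-11) = (12.7500,-8.2500)
o1: d²=256 > ρ²=36 → inactive
o2: d²=676 > ρ²=36 → inactive
o3: d²=4 ≤ ρ²=36; F_rep = 14·(0,2)/4² = (0.0000,1.7500)
o4: d²=377 > ρ²=36 → inactive
F = F_att + ΣF_rep = (12.7500,-6.5000)
Δp = p'−p = (1.2750,-0.6500); α = Δx/Fx = (51/40) / (51/4) = 1/10
check: Δy/Fy = (-13/20) / (-13/2) = 1/10 ✓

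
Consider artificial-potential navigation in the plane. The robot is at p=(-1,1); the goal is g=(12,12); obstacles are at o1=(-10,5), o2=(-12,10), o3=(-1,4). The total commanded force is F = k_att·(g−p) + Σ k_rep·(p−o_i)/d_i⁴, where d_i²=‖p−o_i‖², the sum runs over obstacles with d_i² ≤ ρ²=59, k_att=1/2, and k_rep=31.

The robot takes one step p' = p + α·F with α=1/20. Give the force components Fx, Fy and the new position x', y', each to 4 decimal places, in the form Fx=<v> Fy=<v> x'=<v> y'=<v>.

F_att = 1/2·(g−p) = 1/2·(13,11) = (6.5000,5.5000)
o1: d²=97 > ρ²=59 → inactive
o2: d²=202 > ρ²=59 → inactive
o3: d²=9 ≤ ρ²=59; F_rep = 31·(0,-3)/9² = (0.0000,-1.1481)
F = F_att + ΣF_rep = (6.5000,4.3519)
p' = p + 1/20·F = (-0.6750,1.2176)

Fx=6.5000 Fy=4.3519 x'=-0.6750 y'=1.2176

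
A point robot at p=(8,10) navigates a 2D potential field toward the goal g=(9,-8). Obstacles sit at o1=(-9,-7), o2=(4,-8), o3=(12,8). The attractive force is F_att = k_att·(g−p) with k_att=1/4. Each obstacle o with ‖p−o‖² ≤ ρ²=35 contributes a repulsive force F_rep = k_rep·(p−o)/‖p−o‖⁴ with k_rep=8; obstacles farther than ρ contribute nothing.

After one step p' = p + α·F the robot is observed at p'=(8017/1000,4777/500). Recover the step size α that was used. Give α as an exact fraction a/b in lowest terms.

F_att = 1/4·(g−p) = 1/4·(1,-18) = (0.2500,-4.5000)
o1: d²=578 > ρ²=35 → inactive
o2: d²=340 > ρ²=35 → inactive
o3: d²=20 ≤ ρ²=35; F_rep = 8·(-4,2)/20² = (-0.0800,0.0400)
F = F_att + ΣF_rep = (0.1700,-4.4600)
Δp = p'−p = (0.0170,-0.4460); α = Δx/Fx = (17/1000) / (17/100) = 1/10
check: Δy/Fy = (-223/500) / (-223/50) = 1/10 ✓

α = 1/10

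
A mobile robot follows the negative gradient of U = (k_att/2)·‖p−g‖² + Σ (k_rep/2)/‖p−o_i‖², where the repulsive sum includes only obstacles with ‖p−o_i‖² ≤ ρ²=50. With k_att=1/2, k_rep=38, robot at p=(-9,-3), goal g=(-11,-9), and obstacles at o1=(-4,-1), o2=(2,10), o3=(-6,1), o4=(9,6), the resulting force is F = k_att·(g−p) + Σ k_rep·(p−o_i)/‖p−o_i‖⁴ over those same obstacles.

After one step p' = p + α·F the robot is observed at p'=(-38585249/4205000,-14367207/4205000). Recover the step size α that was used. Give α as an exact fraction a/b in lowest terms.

α = 1/8

F_att = 1/2·(g−p) = 1/2·(-2,-6) = (-1.0000,-3.0000)
o1: d²=29 ≤ ρ²=50; F_rep = 38·(-5,-2)/29² = (-0.2259,-0.0904)
o2: d²=290 > ρ²=50 → inactive
o3: d²=25 ≤ ρ²=50; F_rep = 38·(-3,-4)/25² = (-0.1824,-0.2432)
o4: d²=405 > ρ²=50 → inactive
F = F_att + ΣF_rep = (-1.4083,-3.3336)
Δp = p'−p = (-0.1760,-0.4167); α = Δx/Fx = (-740249/4205000) / (-740249/525625) = 1/8
check: Δy/Fy = (-1752207/4205000) / (-1752207/525625) = 1/8 ✓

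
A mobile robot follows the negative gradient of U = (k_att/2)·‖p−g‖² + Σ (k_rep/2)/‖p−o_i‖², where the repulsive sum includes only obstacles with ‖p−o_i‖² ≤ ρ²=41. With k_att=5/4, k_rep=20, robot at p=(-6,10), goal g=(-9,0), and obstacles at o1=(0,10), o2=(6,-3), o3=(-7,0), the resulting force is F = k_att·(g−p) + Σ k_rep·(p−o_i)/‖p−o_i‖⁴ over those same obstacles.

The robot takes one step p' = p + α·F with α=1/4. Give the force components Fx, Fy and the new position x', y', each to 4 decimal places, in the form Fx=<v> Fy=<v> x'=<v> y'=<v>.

F_att = 5/4·(g−p) = 5/4·(-3,-10) = (-3.7500,-12.5000)
o1: d²=36 ≤ ρ²=41; F_rep = 20·(-6,0)/36² = (-0.0926,0.0000)
o2: d²=313 > ρ²=41 → inactive
o3: d²=101 > ρ²=41 → inactive
F = F_att + ΣF_rep = (-3.8426,-12.5000)
p' = p + 1/4·F = (-6.9606,6.8750)

Fx=-3.8426 Fy=-12.5000 x'=-6.9606 y'=6.8750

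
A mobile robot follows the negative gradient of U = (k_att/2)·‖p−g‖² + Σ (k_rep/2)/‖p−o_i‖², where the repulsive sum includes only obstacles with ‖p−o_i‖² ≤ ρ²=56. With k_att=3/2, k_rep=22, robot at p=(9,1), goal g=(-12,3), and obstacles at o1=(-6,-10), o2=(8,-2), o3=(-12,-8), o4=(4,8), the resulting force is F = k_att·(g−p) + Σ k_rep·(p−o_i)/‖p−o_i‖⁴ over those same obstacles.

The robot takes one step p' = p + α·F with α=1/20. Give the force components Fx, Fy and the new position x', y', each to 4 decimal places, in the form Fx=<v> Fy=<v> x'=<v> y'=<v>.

Fx=-31.2800 Fy=3.6600 x'=7.4360 y'=1.1830

F_att = 3/2·(g−p) = 3/2·(-21,2) = (-31.5000,3.0000)
o1: d²=346 > ρ²=56 → inactive
o2: d²=10 ≤ ρ²=56; F_rep = 22·(1,3)/10² = (0.2200,0.6600)
o3: d²=522 > ρ²=56 → inactive
o4: d²=74 > ρ²=56 → inactive
F = F_att + ΣF_rep = (-31.2800,3.6600)
p' = p + 1/20·F = (7.4360,1.1830)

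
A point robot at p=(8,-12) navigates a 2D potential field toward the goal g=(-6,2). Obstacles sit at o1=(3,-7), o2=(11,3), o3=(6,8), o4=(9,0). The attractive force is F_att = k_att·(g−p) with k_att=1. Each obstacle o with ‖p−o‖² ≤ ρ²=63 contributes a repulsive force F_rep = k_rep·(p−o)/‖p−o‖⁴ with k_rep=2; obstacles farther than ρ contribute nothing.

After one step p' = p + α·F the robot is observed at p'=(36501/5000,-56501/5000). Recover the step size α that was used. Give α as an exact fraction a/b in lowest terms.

F_att = 1·(g−p) = 1·(-14,14) = (-14.0000,14.0000)
o1: d²=50 ≤ ρ²=63; F_rep = 2·(5,-5)/50² = (0.0040,-0.0040)
o2: d²=234 > ρ²=63 → inactive
o3: d²=404 > ρ²=63 → inactive
o4: d²=145 > ρ²=63 → inactive
F = F_att + ΣF_rep = (-13.9960,13.9960)
Δp = p'−p = (-0.6998,0.6998); α = Δx/Fx = (-3499/5000) / (-3499/250) = 1/20
check: Δy/Fy = (3499/5000) / (3499/250) = 1/20 ✓

α = 1/20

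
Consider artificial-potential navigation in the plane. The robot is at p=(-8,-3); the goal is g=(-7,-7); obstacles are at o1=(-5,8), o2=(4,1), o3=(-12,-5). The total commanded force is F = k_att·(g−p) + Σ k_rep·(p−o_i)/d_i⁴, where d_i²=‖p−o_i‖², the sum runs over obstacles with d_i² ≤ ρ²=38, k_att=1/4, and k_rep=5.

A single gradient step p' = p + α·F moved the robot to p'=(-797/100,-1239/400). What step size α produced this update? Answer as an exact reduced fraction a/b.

α = 1/10

F_att = 1/4·(g−p) = 1/4·(1,-4) = (0.2500,-1.0000)
o1: d²=130 > ρ²=38 → inactive
o2: d²=160 > ρ²=38 → inactive
o3: d²=20 ≤ ρ²=38; F_rep = 5·(4,2)/20² = (0.0500,0.0250)
F = F_att + ΣF_rep = (0.3000,-0.9750)
Δp = p'−p = (0.0300,-0.0975); α = Δx/Fx = (3/100) / (3/10) = 1/10
check: Δy/Fy = (-39/400) / (-39/40) = 1/10 ✓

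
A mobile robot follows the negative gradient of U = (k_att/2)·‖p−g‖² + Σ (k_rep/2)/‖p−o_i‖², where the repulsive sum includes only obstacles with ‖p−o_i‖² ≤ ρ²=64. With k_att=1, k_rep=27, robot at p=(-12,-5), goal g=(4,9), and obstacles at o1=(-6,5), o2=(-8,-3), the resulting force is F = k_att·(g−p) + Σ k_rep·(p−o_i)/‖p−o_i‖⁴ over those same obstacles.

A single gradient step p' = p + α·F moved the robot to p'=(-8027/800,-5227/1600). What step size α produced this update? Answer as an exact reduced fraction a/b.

α = 1/8

F_att = 1·(g−p) = 1·(16,14) = (16.0000,14.0000)
o1: d²=136 > ρ²=64 → inactive
o2: d²=20 ≤ ρ²=64; F_rep = 27·(-4,-2)/20² = (-0.2700,-0.1350)
F = F_att + ΣF_rep = (15.7300,13.8650)
Δp = p'−p = (1.9663,1.7331); α = Δx/Fx = (1573/800) / (1573/100) = 1/8
check: Δy/Fy = (2773/1600) / (2773/200) = 1/8 ✓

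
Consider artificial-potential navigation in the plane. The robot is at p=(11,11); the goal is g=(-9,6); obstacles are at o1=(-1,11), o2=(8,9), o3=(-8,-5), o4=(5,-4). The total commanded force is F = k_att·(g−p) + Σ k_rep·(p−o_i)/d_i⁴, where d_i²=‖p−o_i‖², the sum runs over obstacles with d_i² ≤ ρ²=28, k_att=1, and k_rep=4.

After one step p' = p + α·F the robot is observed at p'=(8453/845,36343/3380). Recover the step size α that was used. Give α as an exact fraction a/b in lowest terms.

F_att = 1·(g−p) = 1·(-20,-5) = (-20.0000,-5.0000)
o1: d²=144 > ρ²=28 → inactive
o2: d²=13 ≤ ρ²=28; F_rep = 4·(3,2)/13² = (0.0710,0.0473)
o3: d²=617 > ρ²=28 → inactive
o4: d²=261 > ρ²=28 → inactive
F = F_att + ΣF_rep = (-19.9290,-4.9527)
Δp = p'−p = (-0.9964,-0.2476); α = Δx/Fx = (-842/845) / (-3368/169) = 1/20
check: Δy/Fy = (-837/3380) / (-837/169) = 1/20 ✓

α = 1/20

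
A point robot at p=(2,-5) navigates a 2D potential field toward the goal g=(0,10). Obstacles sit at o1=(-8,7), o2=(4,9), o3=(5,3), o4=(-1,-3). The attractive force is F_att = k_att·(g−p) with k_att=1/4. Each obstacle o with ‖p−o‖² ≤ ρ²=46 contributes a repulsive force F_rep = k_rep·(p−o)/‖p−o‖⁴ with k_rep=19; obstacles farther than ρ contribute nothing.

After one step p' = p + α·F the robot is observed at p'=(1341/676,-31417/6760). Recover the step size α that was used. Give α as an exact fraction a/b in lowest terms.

F_att = 1/4·(g−p) = 1/4·(-2,15) = (-0.5000,3.7500)
o1: d²=244 > ρ²=46 → inactive
o2: d²=200 > ρ²=46 → inactive
o3: d²=73 > ρ²=46 → inactive
o4: d²=13 ≤ ρ²=46; F_rep = 19·(3,-2)/13² = (0.3373,-0.2249)
F = F_att + ΣF_rep = (-0.1627,3.5251)
Δp = p'−p = (-0.0163,0.3525); α = Δx/Fx = (-11/676) / (-55/338) = 1/10
check: Δy/Fy = (2383/6760) / (2383/676) = 1/10 ✓

α = 1/10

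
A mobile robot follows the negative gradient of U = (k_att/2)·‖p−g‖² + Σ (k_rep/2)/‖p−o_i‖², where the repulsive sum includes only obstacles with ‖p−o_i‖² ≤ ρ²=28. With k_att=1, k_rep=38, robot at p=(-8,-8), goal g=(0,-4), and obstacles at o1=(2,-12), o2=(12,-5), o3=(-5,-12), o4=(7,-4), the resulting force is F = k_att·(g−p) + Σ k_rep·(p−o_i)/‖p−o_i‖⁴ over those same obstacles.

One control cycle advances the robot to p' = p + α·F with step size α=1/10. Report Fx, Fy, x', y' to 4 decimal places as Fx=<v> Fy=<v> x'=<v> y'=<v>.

F_att = 1·(g−p) = 1·(8,4) = (8.0000,4.0000)
o1: d²=116 > ρ²=28 → inactive
o2: d²=409 > ρ²=28 → inactive
o3: d²=25 ≤ ρ²=28; F_rep = 38·(-3,4)/25² = (-0.1824,0.2432)
o4: d²=241 > ρ²=28 → inactive
F = F_att + ΣF_rep = (7.8176,4.2432)
p' = p + 1/10·F = (-7.2182,-7.5757)

Fx=7.8176 Fy=4.2432 x'=-7.2182 y'=-7.5757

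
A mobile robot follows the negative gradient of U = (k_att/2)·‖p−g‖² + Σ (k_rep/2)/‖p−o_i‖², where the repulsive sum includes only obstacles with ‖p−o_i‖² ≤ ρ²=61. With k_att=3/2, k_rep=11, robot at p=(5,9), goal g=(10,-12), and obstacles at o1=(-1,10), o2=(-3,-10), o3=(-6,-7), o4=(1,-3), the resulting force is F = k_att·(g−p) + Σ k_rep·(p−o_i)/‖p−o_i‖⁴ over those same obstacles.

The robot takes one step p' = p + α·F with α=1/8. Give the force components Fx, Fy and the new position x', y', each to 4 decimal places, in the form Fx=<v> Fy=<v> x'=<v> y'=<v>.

Fx=7.5482 Fy=-31.5080 x'=5.9435 y'=5.0615

F_att = 3/2·(g−p) = 3/2·(5,-21) = (7.5000,-31.5000)
o1: d²=37 ≤ ρ²=61; F_rep = 11·(6,-1)/37² = (0.0482,-0.0080)
o2: d²=425 > ρ²=61 → inactive
o3: d²=377 > ρ²=61 → inactive
o4: d²=160 > ρ²=61 → inactive
F = F_att + ΣF_rep = (7.5482,-31.5080)
p' = p + 1/8·F = (5.9435,5.0615)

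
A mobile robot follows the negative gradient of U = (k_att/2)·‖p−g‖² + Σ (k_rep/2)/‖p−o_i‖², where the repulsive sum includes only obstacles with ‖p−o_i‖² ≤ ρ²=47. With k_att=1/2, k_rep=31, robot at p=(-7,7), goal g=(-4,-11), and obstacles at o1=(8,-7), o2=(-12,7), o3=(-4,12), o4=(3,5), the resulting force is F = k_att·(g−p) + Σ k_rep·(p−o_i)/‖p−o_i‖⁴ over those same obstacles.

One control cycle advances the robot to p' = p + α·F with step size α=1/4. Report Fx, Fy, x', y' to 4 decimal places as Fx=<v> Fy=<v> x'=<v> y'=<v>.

F_att = 1/2·(g−p) = 1/2·(3,-18) = (1.5000,-9.0000)
o1: d²=421 > ρ²=47 → inactive
o2: d²=25 ≤ ρ²=47; F_rep = 31·(5,0)/25² = (0.2480,0.0000)
o3: d²=34 ≤ ρ²=47; F_rep = 31·(-3,-5)/34² = (-0.0804,-0.1341)
o4: d²=104 > ρ²=47 → inactive
F = F_att + ΣF_rep = (1.6676,-9.1341)
p' = p + 1/4·F = (-6.5831,4.7165)

Fx=1.6676 Fy=-9.1341 x'=-6.5831 y'=4.7165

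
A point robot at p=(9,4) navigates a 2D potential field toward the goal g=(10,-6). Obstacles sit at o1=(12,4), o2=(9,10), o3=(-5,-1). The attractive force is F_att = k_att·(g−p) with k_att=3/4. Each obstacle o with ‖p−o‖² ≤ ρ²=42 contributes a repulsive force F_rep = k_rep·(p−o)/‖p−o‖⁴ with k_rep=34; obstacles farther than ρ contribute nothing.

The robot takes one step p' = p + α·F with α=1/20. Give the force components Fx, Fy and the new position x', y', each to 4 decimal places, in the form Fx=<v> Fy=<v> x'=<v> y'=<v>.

F_att = 3/4·(g−p) = 3/4·(1,-10) = (0.7500,-7.5000)
o1: d²=9 ≤ ρ²=42; F_rep = 34·(-3,0)/9² = (-1.2593,0.0000)
o2: d²=36 ≤ ρ²=42; F_rep = 34·(0,-6)/36² = (0.0000,-0.1574)
o3: d²=221 > ρ²=42 → inactive
F = F_att + ΣF_rep = (-0.5093,-7.6574)
p' = p + 1/20·F = (8.9745,3.6171)

Fx=-0.5093 Fy=-7.6574 x'=8.9745 y'=3.6171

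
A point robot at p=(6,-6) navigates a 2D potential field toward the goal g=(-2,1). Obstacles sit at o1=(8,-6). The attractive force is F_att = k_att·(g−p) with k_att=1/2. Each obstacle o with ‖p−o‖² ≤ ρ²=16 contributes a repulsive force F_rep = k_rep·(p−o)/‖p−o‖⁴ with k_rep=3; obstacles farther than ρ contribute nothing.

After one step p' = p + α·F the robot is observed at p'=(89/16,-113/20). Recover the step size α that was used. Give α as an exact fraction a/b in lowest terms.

F_att = 1/2·(g−p) = 1/2·(-8,7) = (-4.0000,3.5000)
o1: d²=4 ≤ ρ²=16; F_rep = 3·(-2,0)/4² = (-0.3750,0.0000)
F = F_att + ΣF_rep = (-4.3750,3.5000)
Δp = p'−p = (-0.4375,0.3500); α = Δx/Fx = (-7/16) / (-35/8) = 1/10
check: Δy/Fy = (7/20) / (7/2) = 1/10 ✓

α = 1/10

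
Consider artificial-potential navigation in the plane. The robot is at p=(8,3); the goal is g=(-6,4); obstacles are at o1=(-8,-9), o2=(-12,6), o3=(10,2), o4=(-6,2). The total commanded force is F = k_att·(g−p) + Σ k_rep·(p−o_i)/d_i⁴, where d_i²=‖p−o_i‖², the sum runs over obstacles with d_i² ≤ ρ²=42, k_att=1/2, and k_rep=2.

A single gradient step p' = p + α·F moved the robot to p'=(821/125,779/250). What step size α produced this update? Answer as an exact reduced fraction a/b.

α = 1/5

F_att = 1/2·(g−p) = 1/2·(-14,1) = (-7.0000,0.5000)
o1: d²=400 > ρ²=42 → inactive
o2: d²=409 > ρ²=42 → inactive
o3: d²=5 ≤ ρ²=42; F_rep = 2·(-2,1)/5² = (-0.1600,0.0800)
o4: d²=197 > ρ²=42 → inactive
F = F_att + ΣF_rep = (-7.1600,0.5800)
Δp = p'−p = (-1.4320,0.1160); α = Δx/Fx = (-179/125) / (-179/25) = 1/5
check: Δy/Fy = (29/250) / (29/50) = 1/5 ✓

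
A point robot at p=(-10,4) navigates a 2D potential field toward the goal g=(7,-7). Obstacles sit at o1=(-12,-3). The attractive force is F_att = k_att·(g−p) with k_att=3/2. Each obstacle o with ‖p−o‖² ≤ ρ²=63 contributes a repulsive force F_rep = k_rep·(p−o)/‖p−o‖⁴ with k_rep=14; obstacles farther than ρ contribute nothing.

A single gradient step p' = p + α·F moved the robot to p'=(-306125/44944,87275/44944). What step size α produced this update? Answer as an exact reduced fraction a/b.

F_att = 3/2·(g−p) = 3/2·(17,-11) = (25.5000,-16.5000)
o1: d²=53 ≤ ρ²=63; F_rep = 14·(2,7)/53² = (0.0100,0.0349)
F = F_att + ΣF_rep = (25.5100,-16.4651)
Δp = p'−p = (3.1887,-2.0581); α = Δx/Fx = (143315/44944) / (143315/5618) = 1/8
check: Δy/Fy = (-92501/44944) / (-92501/5618) = 1/8 ✓

α = 1/8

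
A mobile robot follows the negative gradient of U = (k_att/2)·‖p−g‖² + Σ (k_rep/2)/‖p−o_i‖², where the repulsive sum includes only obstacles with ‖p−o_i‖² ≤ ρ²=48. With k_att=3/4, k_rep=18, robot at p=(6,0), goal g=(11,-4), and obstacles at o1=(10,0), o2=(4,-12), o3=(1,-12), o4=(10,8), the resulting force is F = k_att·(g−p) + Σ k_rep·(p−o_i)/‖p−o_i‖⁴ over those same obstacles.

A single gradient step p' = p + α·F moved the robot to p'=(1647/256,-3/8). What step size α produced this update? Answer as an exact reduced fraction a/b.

F_att = 3/4·(g−p) = 3/4·(5,-4) = (3.7500,-3.0000)
o1: d²=16 ≤ ρ²=48; F_rep = 18·(-4,0)/16² = (-0.2812,0.0000)
o2: d²=148 > ρ²=48 → inactive
o3: d²=169 > ρ²=48 → inactive
o4: d²=80 > ρ²=48 → inactive
F = F_att + ΣF_rep = (3.4688,-3.0000)
Δp = p'−p = (0.4336,-0.3750); α = Δx/Fx = (111/256) / (111/32) = 1/8
check: Δy/Fy = (-3/8) / (-3) = 1/8 ✓

α = 1/8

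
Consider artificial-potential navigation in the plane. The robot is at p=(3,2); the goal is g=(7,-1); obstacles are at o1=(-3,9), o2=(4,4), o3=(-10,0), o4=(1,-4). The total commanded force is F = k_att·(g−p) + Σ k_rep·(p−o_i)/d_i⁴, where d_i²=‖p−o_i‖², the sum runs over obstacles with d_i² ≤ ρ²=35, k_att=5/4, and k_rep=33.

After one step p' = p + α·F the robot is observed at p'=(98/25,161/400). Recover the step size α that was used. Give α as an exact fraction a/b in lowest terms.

F_att = 5/4·(g−p) = 5/4·(4,-3) = (5.0000,-3.7500)
o1: d²=85 > ρ²=35 → inactive
o2: d²=5 ≤ ρ²=35; F_rep = 33·(-1,-2)/5² = (-1.3200,-2.6400)
o3: d²=173 > ρ²=35 → inactive
o4: d²=40 > ρ²=35 → inactive
F = F_att + ΣF_rep = (3.6800,-6.3900)
Δp = p'−p = (0.9200,-1.5975); α = Δx/Fx = (23/25) / (92/25) = 1/4
check: Δy/Fy = (-639/400) / (-639/100) = 1/4 ✓

α = 1/4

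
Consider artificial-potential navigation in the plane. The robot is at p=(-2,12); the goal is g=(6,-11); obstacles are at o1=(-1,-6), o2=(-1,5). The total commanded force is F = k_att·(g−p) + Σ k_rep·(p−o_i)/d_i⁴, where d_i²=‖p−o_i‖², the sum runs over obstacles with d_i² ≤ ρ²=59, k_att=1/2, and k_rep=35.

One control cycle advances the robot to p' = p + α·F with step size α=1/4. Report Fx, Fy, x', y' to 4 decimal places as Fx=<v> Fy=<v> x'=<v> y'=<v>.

F_att = 1/2·(g−p) = 1/2·(8,-23) = (4.0000,-11.5000)
o1: d²=325 > ρ²=59 → inactive
o2: d²=50 ≤ ρ²=59; F_rep = 35·(-1,7)/50² = (-0.0140,0.0980)
F = F_att + ΣF_rep = (3.9860,-11.4020)
p' = p + 1/4·F = (-1.0035,9.1495)

Fx=3.9860 Fy=-11.4020 x'=-1.0035 y'=9.1495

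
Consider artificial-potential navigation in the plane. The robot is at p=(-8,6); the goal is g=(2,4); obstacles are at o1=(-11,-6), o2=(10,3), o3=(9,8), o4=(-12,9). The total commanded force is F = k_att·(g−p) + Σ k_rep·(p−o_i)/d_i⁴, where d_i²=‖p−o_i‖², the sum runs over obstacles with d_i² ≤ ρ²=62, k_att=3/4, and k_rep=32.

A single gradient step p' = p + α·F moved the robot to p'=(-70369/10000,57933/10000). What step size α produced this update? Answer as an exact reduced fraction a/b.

α = 1/8

F_att = 3/4·(g−p) = 3/4·(10,-2) = (7.5000,-1.5000)
o1: d²=153 > ρ²=62 → inactive
o2: d²=333 > ρ²=62 → inactive
o3: d²=293 > ρ²=62 → inactive
o4: d²=25 ≤ ρ²=62; F_rep = 32·(4,-3)/25² = (0.2048,-0.1536)
F = F_att + ΣF_rep = (7.7048,-1.6536)
Δp = p'−p = (0.9631,-0.2067); α = Δx/Fx = (9631/10000) / (9631/1250) = 1/8
check: Δy/Fy = (-2067/10000) / (-2067/1250) = 1/8 ✓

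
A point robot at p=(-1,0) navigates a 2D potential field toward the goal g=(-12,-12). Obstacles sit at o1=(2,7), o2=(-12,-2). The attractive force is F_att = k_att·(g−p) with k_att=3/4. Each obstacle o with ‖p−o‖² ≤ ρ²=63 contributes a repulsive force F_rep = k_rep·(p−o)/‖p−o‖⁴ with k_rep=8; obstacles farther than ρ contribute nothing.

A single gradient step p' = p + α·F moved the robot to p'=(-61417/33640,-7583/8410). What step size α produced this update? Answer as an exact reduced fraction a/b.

F_att = 3/4·(g−p) = 3/4·(-11,-12) = (-8.2500,-9.0000)
o1: d²=58 ≤ ρ²=63; F_rep = 8·(-3,-7)/58² = (-0.0071,-0.0166)
o2: d²=125 > ρ²=63 → inactive
F = F_att + ΣF_rep = (-8.2571,-9.0166)
Δp = p'−p = (-0.8257,-0.9017); α = Δx/Fx = (-27777/33640) / (-27777/3364) = 1/10
check: Δy/Fy = (-7583/8410) / (-7583/841) = 1/10 ✓

α = 1/10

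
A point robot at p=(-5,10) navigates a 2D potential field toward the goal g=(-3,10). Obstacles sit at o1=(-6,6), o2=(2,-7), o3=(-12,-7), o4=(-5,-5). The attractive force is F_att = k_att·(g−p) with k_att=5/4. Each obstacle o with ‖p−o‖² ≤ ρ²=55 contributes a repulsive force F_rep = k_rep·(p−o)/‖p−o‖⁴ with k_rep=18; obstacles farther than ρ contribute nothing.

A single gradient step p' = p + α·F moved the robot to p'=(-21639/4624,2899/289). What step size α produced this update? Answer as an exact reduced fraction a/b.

F_att = 5/4·(g−p) = 5/4·(2,0) = (2.5000,0.0000)
o1: d²=17 ≤ ρ²=55; F_rep = 18·(1,4)/17² = (0.0623,0.2491)
o2: d²=338 > ρ²=55 → inactive
o3: d²=338 > ρ²=55 → inactive
o4: d²=225 > ρ²=55 → inactive
F = F_att + ΣF_rep = (2.5623,0.2491)
Δp = p'−p = (0.3203,0.0311); α = Δx/Fx = (1481/4624) / (1481/578) = 1/8
check: Δy/Fy = (9/289) / (72/289) = 1/8 ✓

α = 1/8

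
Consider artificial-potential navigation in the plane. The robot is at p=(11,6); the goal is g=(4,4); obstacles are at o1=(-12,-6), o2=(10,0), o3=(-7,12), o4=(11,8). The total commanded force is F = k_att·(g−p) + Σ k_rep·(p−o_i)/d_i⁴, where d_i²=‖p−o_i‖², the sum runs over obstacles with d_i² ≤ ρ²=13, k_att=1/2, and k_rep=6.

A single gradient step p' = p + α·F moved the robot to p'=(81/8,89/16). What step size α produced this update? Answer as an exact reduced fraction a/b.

α = 1/4

F_att = 1/2·(g−p) = 1/2·(-7,-2) = (-3.5000,-1.0000)
o1: d²=673 > ρ²=13 → inactive
o2: d²=37 > ρ²=13 → inactive
o3: d²=360 > ρ²=13 → inactive
o4: d²=4 ≤ ρ²=13; F_rep = 6·(0,-2)/4² = (0.0000,-0.7500)
F = F_att + ΣF_rep = (-3.5000,-1.7500)
Δp = p'−p = (-0.8750,-0.4375); α = Δx/Fx = (-7/8) / (-7/2) = 1/4
check: Δy/Fy = (-7/16) / (-7/4) = 1/4 ✓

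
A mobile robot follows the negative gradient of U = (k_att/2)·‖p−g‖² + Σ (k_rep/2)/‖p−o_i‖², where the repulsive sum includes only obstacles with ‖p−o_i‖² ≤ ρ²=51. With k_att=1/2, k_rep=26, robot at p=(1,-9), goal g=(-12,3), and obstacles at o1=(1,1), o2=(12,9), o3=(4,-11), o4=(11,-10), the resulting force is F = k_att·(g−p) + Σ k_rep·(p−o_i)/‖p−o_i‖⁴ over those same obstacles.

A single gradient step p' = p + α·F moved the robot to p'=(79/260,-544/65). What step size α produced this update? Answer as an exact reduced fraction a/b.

α = 1/10

F_att = 1/2·(g−p) = 1/2·(-13,12) = (-6.5000,6.0000)
o1: d²=100 > ρ²=51 → inactive
o2: d²=445 > ρ²=51 → inactive
o3: d²=13 ≤ ρ²=51; F_rep = 26·(-3,2)/13² = (-0.4615,0.3077)
o4: d²=101 > ρ²=51 → inactive
F = F_att + ΣF_rep = (-6.9615,6.3077)
Δp = p'−p = (-0.6962,0.6308); α = Δx/Fx = (-181/260) / (-181/26) = 1/10
check: Δy/Fy = (41/65) / (82/13) = 1/10 ✓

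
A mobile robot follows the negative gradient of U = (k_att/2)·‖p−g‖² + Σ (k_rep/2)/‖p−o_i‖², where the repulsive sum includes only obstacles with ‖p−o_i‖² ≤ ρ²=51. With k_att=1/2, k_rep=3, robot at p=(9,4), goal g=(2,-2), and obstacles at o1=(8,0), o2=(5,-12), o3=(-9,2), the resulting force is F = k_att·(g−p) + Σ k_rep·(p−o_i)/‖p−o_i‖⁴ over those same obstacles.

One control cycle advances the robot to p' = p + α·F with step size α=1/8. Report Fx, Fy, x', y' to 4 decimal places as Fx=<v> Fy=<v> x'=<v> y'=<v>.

Fx=-3.4896 Fy=-2.9585 x'=8.5638 y'=3.6302

F_att = 1/2·(g−p) = 1/2·(-7,-6) = (-3.5000,-3.0000)
o1: d²=17 ≤ ρ²=51; F_rep = 3·(1,4)/17² = (0.0104,0.0415)
o2: d²=272 > ρ²=51 → inactive
o3: d²=328 > ρ²=51 → inactive
F = F_att + ΣF_rep = (-3.4896,-2.9585)
p' = p + 1/8·F = (8.5638,3.6302)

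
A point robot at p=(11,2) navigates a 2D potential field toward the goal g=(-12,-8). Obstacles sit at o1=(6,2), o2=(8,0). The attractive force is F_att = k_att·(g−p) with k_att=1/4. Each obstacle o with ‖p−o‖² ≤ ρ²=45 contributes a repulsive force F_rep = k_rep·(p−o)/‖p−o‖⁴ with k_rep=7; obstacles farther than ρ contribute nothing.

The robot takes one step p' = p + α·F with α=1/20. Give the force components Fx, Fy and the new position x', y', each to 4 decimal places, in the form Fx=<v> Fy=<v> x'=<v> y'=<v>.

Fx=-5.5697 Fy=-2.4172 x'=10.7215 y'=1.8791

F_att = 1/4·(g−p) = 1/4·(-23,-10) = (-5.7500,-2.5000)
o1: d²=25 ≤ ρ²=45; F_rep = 7·(5,0)/25² = (0.0560,0.0000)
o2: d²=13 ≤ ρ²=45; F_rep = 7·(3,2)/13² = (0.1243,0.0828)
F = F_att + ΣF_rep = (-5.5697,-2.4172)
p' = p + 1/20·F = (10.7215,1.8791)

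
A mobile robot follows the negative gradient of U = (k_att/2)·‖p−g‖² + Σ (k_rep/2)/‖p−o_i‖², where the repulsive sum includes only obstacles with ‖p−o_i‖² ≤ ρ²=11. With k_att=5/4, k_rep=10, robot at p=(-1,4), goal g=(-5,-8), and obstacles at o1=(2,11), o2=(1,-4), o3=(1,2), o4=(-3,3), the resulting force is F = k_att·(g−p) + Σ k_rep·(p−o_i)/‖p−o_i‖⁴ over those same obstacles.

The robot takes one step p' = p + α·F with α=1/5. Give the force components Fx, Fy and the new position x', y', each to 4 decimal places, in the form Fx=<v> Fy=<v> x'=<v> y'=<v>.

Fx=-4.5125 Fy=-14.2875 x'=-1.9025 y'=1.1425

F_att = 5/4·(g−p) = 5/4·(-4,-12) = (-5.0000,-15.0000)
o1: d²=58 > ρ²=11 → inactive
o2: d²=68 > ρ²=11 → inactive
o3: d²=8 ≤ ρ²=11; F_rep = 10·(-2,2)/8² = (-0.3125,0.3125)
o4: d²=5 ≤ ρ²=11; F_rep = 10·(2,1)/5² = (0.8000,0.4000)
F = F_att + ΣF_rep = (-4.5125,-14.2875)
p' = p + 1/5·F = (-1.9025,1.1425)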